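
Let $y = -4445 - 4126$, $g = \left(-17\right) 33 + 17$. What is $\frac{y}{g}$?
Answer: $\frac{8571}{544} \approx 15.756$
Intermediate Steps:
$g = -544$ ($g = -561 + 17 = -544$)
$y = -8571$
$\frac{y}{g} = - \frac{8571}{-544} = \left(-8571\right) \left(- \frac{1}{544}\right) = \frac{8571}{544}$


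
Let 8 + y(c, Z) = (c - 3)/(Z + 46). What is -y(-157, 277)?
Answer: 2744/323 ≈ 8.4954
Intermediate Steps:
y(c, Z) = -8 + (-3 + c)/(46 + Z) (y(c, Z) = -8 + (c - 3)/(Z + 46) = -8 + (-3 + c)/(46 + Z))
-y(-157, 277) = -(-371 - 157 - 8*277)/(46 + 277) = -(-371 - 157 - 2216)/323 = -(-2744)/323 = -1*(-2744/323) = 2744/323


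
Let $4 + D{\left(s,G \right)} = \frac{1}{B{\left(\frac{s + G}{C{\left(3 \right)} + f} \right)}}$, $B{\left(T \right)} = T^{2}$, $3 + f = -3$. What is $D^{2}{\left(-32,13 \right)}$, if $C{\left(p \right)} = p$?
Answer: $\frac{2059225}{130321} \approx 15.801$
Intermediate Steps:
$f = -6$ ($f = -3 - 3 = -6$)
$D{\left(s,G \right)} = -4 + \frac{1}{\left(- \frac{G}{3} - \frac{s}{3}\right)^{2}}$ ($D{\left(s,G \right)} = -4 + \frac{1}{\left(\frac{s + G}{3 - 6}\right)^{2}} = -4 + \frac{1}{\left(\frac{G + s}{-3}\right)^{2}} = -4 + \frac{1}{\left(\left(G + s\right) \left(- \frac{1}{3}\right)\right)^{2}} = -4 + \frac{1}{\left(- \frac{G}{3} - \frac{s}{3}\right)^{2}}$)
$D^{2}{\left(-32,13 \right)} = \left(-4 + \frac{9}{\left(13 - 32\right)^{2}}\right)^{2} = \left(-4 + \frac{9}{361}\right)^{2} = \left(- \frac{1435}{361}\right)^{2} = \frac{2059225}{130321}$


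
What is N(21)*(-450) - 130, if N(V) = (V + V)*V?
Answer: -397030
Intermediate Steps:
N(V) = 2*V² (N(V) = (2*V)*V = 2*V²)
N(21)*(-450) - 130 = (2*21²)*(-450) - 130 = (2*441)*(-450) - 130 = 882*(-450) - 130 = -396900 - 130 = -397030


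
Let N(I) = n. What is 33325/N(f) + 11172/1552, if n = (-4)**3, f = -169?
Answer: -3187837/6208 ≈ -513.50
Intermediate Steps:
n = -64
N(I) = -64
33325/N(f) + 11172/1552 = 33325/(-64) + 11172/1552 = 33325*(-1/64) + 11172*(1/1552) = -33325/64 + 2793/388 = -3187837/6208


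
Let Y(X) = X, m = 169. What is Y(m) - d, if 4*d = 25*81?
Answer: -1349/4 ≈ -337.25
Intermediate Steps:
d = 2025/4 (d = (25*81)/4 = (1/4)*2025 = 2025/4 ≈ 506.25)
Y(m) - d = 169 - 1*2025/4 = 169 - 2025/4 = -1349/4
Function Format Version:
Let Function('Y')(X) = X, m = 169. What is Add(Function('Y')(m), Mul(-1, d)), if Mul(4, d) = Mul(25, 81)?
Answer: Rational(-1349, 4) ≈ -337.25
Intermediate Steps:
d = Rational(2025, 4) (d = Mul(Rational(1, 4), Mul(25, 81)) = Mul(Rational(1, 4), 2025) = Rational(2025, 4) ≈ 506.25)
Add(Function('Y')(m), Mul(-1, d)) = Add(169, Mul(-1, Rational(2025, 4))) = Add(169, Rational(-2025, 4)) = Rational(-1349, 4)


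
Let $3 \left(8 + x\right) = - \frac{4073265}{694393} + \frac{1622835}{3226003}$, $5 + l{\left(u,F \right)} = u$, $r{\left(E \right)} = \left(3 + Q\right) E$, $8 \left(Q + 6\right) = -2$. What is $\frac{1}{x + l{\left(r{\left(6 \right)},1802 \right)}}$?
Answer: $- \frac{27827501878}{954139069195} \approx -0.029165$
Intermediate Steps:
$Q = - \frac{25}{4}$ ($Q = -6 + \frac{1}{8} \left(-2\right) = -6 - \frac{1}{4} = - \frac{25}{4} \approx -6.25$)
$r{\left(E \right)} = - \frac{13 E}{4}$ ($r{\left(E \right)} = \left(3 - \frac{25}{4}\right) E = - \frac{13 E}{4}$)
$l{\left(u,F \right)} = -5 + u$
$x = - \frac{136182636592}{13913750939}$ ($x = -8 + \frac{- \frac{4073265}{694393} + \frac{1622835}{3226003}}{3} = -8 + \frac{\left(-4073265\right) \frac{1}{694393} + 1622835 \cdot \frac{1}{3226003}}{3} = -8 + \frac{- \frac{581895}{99199} + \frac{1622835}{3226003}}{3} = -8 + \frac{1}{3} \left(- \frac{74617887240}{13913750939}\right) = -8 - \frac{24872629080}{13913750939} = - \frac{136182636592}{13913750939} \approx -9.7876$)
$\frac{1}{x + l{\left(r{\left(6 \right)},1802 \right)}} = \frac{1}{- \frac{136182636592}{13913750939} - \frac{49}{2}} = \frac{1}{- \frac{954139069195}{27827501878}} = - \frac{27827501878}{954139069195}$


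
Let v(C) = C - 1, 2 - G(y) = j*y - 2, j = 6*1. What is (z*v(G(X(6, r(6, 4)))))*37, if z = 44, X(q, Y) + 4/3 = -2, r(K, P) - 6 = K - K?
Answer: 37444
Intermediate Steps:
r(K, P) = 6 (r(K, P) = 6 + (K - K) = 6 + 0 = 6)
X(q, Y) = -10/3 (X(q, Y) = -4/3 - 2 = -10/3)
j = 6
G(y) = 4 - 6*y (G(y) = 2 - (6*y - 2) = 2 - (-2 + 6*y) = 2 + (2 - 6*y) = 4 - 6*y)
v(C) = -1 + C
(z*v(G(X(6, r(6, 4)))))*37 = (44*(-1 + (4 - 6*(-10/3))))*37 = (44*(-1 + (4 + 20)))*37 = (44*(-1 + 24))*37 = (44*23)*37 = 1012*37 = 37444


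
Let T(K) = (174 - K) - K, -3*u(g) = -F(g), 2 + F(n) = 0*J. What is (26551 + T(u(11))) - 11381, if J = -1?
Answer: 46036/3 ≈ 15345.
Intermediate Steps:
F(n) = -2 (F(n) = -2 + 0*(-1) = -2 + 0 = -2)
u(g) = -⅔ (u(g) = -(-1)*(-2)/3 = -⅓*2 = -⅔)
T(K) = 174 - 2*K
(26551 + T(u(11))) - 11381 = (26551 + (174 - 2*(-⅔))) - 11381 = (26551 + (174 + 4/3)) - 11381 = (26551 + 526/3) - 11381 = 80179/3 - 11381 = 46036/3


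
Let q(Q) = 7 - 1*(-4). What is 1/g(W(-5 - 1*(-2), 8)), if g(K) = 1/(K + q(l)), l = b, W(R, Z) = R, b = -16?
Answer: 8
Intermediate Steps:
l = -16
q(Q) = 11 (q(Q) = 7 + 4 = 11)
g(K) = 1/(11 + K) (g(K) = 1/(K + 11) = 1/(11 + K))
1/g(W(-5 - 1*(-2), 8)) = 1/(1/(11 + (-5 - 1*(-2)))) = 1/(1/(11 + (-5 + 2))) = 1/(1/(11 - 3)) = 1/(1/8) = 1/(⅛) = 8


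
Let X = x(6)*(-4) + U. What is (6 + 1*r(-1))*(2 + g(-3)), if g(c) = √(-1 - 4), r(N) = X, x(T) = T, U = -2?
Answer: -40 - 20*I*√5 ≈ -40.0 - 44.721*I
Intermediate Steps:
X = -26 (X = 6*(-4) - 2 = -24 - 2 = -26)
r(N) = -26
g(c) = I*√5 (g(c) = √(-5) = I*√5)
(6 + 1*r(-1))*(2 + g(-3)) = (6 + 1*(-26))*(2 + I*√5) = (6 - 26)*(2 + I*√5) = -20*(2 + I*√5) = -40 - 20*I*√5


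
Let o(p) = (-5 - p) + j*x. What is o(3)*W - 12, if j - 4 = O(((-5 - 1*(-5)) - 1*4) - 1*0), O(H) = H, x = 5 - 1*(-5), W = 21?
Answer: -180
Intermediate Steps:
x = 10 (x = 5 + 5 = 10)
j = 0 (j = 4 + (((-5 - 1*(-5)) - 1*4) - 1*0) = 4 + (((-5 + 5) - 4) + 0) = 4 + ((0 - 4) + 0) = 4 + (-4 + 0) = 4 - 4 = 0)
o(p) = -5 - p (o(p) = (-5 - p) + 0*10 = (-5 - p) + 0 = -5 - p)
o(3)*W - 12 = (-5 - 1*3)*21 - 12 = (-5 - 3)*21 - 12 = -8*21 - 12 = -168 - 12 = -180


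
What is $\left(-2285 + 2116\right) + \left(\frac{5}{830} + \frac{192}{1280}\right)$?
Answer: $- \frac{280281}{1660} \approx -168.84$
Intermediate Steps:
$\left(-2285 + 2116\right) + \left(\frac{5}{830} + \frac{192}{1280}\right) = -169 + \left(5 \cdot \frac{1}{830} + 192 \cdot \frac{1}{1280}\right) = -169 + \left(\frac{1}{166} + \frac{3}{20}\right) = -169 + \frac{259}{1660} = - \frac{280281}{1660}$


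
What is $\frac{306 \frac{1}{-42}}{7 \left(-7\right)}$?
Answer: $\frac{51}{343} \approx 0.14869$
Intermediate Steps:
$\frac{306 \frac{1}{-42}}{7 \left(-7\right)} = \frac{306 \left(- \frac{1}{42}\right)}{-49} = \left(- \frac{1}{49}\right) \left(- \frac{51}{7}\right) = \frac{51}{343}$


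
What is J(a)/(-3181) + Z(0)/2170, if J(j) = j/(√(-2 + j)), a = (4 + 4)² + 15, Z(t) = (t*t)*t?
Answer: -79*√77/244937 ≈ -0.0028302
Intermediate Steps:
Z(t) = t³ (Z(t) = t²*t = t³)
a = 79 (a = 8² + 15 = 64 + 15 = 79)
J(j) = j/√(-2 + j)
J(a)/(-3181) + Z(0)/2170 = (79/√(-2 + 79))/(-3181) + 0³/2170 = (79/√77)*(-1/3181) + 0*(1/2170) = (79*(√77/77))*(-1/3181) + 0 = (79*√77/77)*(-1/3181) + 0 = -79*√77/244937 + 0 = -79*√77/244937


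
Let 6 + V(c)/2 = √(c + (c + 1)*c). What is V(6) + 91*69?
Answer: 6267 + 8*√3 ≈ 6280.9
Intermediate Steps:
V(c) = -12 + 2*√(c + c*(1 + c)) (V(c) = -12 + 2*√(c + (c + 1)*c) = -12 + 2*√(c + (1 + c)*c) = -12 + 2*√(c + c*(1 + c)))
V(6) + 91*69 = (-12 + 2*√(6*(2 + 6))) + 91*69 = (-12 + 2*√(6*8)) + 6279 = (-12 + 2*√48) + 6279 = (-12 + 2*(4*√3)) + 6279 = (-12 + 8*√3) + 6279 = 6267 + 8*√3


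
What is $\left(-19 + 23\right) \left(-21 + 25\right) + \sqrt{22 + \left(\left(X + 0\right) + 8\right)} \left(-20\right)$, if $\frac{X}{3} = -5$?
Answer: $16 - 20 \sqrt{15} \approx -61.46$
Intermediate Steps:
$X = -15$ ($X = 3 \left(-5\right) = -15$)
$\left(-19 + 23\right) \left(-21 + 25\right) + \sqrt{22 + \left(\left(X + 0\right) + 8\right)} \left(-20\right) = \left(-19 + 23\right) \left(-21 + 25\right) + \sqrt{22 + \left(\left(-15 + 0\right) + 8\right)} \left(-20\right) = 4 \cdot 4 + \sqrt{22 + \left(-15 + 8\right)} \left(-20\right) = 16 + \sqrt{22 - 7} \left(-20\right) = 16 + \sqrt{15} \left(-20\right) = 16 - 20 \sqrt{15}$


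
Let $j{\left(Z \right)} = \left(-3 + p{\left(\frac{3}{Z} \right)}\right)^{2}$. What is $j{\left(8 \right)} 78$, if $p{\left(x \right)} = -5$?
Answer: $4992$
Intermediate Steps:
$j{\left(Z \right)} = 64$ ($j{\left(Z \right)} = \left(-3 - 5\right)^{2} = \left(-8\right)^{2} = 64$)
$j{\left(8 \right)} 78 = 64 \cdot 78 = 4992$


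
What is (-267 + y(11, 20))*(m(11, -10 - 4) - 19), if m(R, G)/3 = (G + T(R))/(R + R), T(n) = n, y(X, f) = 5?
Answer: 55937/11 ≈ 5085.2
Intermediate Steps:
m(R, G) = 3*(G + R)/(2*R) (m(R, G) = 3*((G + R)/(R + R)) = 3*((G + R)/((2*R))) = 3*((G + R)*(1/(2*R))) = 3*((G + R)/(2*R)) = 3*(G + R)/(2*R))
(-267 + y(11, 20))*(m(11, -10 - 4) - 19) = (-267 + 5)*((3/2)*((-10 - 4) + 11)/11 - 19) = -262*((3/2)*(1/11)*(-14 + 11) - 19) = -262*((3/2)*(1/11)*(-3) - 19) = -262*(-9/22 - 19) = -262*(-427/22) = 55937/11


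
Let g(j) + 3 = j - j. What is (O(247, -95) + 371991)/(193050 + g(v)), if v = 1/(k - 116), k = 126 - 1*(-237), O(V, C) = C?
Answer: 1624/843 ≈ 1.9265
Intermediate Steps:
k = 363 (k = 126 + 237 = 363)
v = 1/247 (v = 1/(363 - 116) = 1/247 ≈ 0.0040486)
g(j) = -3 (g(j) = -3 + (j - j) = -3 + 0 = -3)
(O(247, -95) + 371991)/(193050 + g(v)) = (-95 + 371991)/(193050 - 3) = 371896/193047 = 371896*(1/193047) = 1624/843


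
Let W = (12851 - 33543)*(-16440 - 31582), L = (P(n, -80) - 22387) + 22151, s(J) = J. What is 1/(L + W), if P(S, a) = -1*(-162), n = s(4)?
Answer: 1/993671150 ≈ 1.0064e-9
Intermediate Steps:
n = 4
P(S, a) = 162
L = -74 (L = (162 - 22387) + 22151 = -22225 + 22151 = -74)
W = 993671224 (W = -20692*(-48022) = 993671224)
1/(L + W) = 1/(-74 + 993671224) = 1/993671150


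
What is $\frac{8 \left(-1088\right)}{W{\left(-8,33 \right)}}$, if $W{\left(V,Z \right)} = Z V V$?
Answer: $- \frac{136}{33} \approx -4.1212$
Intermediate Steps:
$W{\left(V,Z \right)} = Z V^{2}$
$\frac{8 \left(-1088\right)}{W{\left(-8,33 \right)}} = \frac{8 \left(-1088\right)}{33 \left(-8\right)^{2}} = - \frac{8704}{33 \cdot 64} = - \frac{8704}{2112} = \left(-8704\right) \frac{1}{2112} = - \frac{136}{33}$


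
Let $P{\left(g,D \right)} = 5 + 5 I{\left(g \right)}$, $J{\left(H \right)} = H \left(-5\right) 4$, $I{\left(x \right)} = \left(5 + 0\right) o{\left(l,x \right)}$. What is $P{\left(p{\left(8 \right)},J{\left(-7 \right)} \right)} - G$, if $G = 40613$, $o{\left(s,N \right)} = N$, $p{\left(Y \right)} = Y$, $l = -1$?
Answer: $-40408$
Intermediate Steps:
$I{\left(x \right)} = 5 x$ ($I{\left(x \right)} = \left(5 + 0\right) x = 5 x$)
$J{\left(H \right)} = - 20 H$ ($J{\left(H \right)} = - 5 H 4 = - 20 H$)
$P{\left(g,D \right)} = 5 + 25 g$ ($P{\left(g,D \right)} = 5 + 5 \cdot 5 g = 5 + 25 g$)
$P{\left(p{\left(8 \right)},J{\left(-7 \right)} \right)} - G = \left(5 + 25 \cdot 8\right) - 40613 = \left(5 + 200\right) - 40613 = 205 - 40613 = -40408$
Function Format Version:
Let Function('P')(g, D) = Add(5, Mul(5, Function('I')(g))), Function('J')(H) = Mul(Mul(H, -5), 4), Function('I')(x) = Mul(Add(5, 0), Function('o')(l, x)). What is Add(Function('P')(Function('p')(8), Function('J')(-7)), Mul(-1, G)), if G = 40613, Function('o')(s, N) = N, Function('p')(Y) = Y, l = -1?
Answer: -40408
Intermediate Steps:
Function('I')(x) = Mul(5, x) (Function('I')(x) = Mul(Add(5, 0), x) = Mul(5, x))
Function('J')(H) = Mul(-20, H) (Function('J')(H) = Mul(Mul(-5, H), 4) = Mul(-20, H))
Function('P')(g, D) = Add(5, Mul(25, g)) (Function('P')(g, D) = Add(5, Mul(5, Mul(5, g))) = Add(5, Mul(25, g)))
Add(Function('P')(Function('p')(8), Function('J')(-7)), Mul(-1, G)) = Add(Add(5, Mul(25, 8)), Mul(-1, 40613)) = Add(Add(5, 200), -40613) = Add(205, -40613) = -40408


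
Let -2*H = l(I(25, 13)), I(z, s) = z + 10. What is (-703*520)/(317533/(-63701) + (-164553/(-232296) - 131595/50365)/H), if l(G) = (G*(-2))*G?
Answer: 18015792065005873600/245738235842851 ≈ 73313.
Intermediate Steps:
I(z, s) = 10 + z
l(G) = -2*G**2 (l(G) = (-2*G)*G = -2*G**2)
H = 1225 (H = -(-1)*(10 + 25)**2 = -(-1)*35**2 = -(-1)*1225 = -1/2*(-2450) = 1225)
(-703*520)/(317533/(-63701) + (-164553/(-232296) - 131595/50365)/H) = (-703*520)/(317533/(-63701) + (-164553/(-232296) - 131595/50365)/1225) = -365560/(317533*(-1/63701) + (-164553*(-1/232296) - 131595*1/50365)*(1/1225)) = -365560/(-317533/63701 + (54851/77432 - 26319/10073)*(1/1225)) = -365560/(-317533/63701 - 1485418685/779972536*1/1225) = -365560/(-317533/63701 - 297083737/191093271320) = -365560/(-60697344253184197/12172832476355320) = -365560*(-12172832476355320/60697344253184197) = 18015792065005873600/245738235842851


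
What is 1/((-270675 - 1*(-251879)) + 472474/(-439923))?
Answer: -439923/8269265182 ≈ -5.3200e-5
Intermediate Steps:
1/((-270675 - 1*(-251879)) + 472474/(-439923)) = 1/((-270675 + 251879) + 472474*(-1/439923)) = 1/(-18796 - 472474/439923) = 1/(-8269265182/439923) = -439923/8269265182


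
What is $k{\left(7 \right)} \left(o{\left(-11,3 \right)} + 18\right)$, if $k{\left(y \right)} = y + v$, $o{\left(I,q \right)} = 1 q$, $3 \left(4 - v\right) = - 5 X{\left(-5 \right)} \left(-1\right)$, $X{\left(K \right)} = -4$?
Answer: $371$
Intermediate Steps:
$v = \frac{32}{3}$ ($v = 4 - \frac{\left(-5\right) \left(-4\right) \left(-1\right)}{3} = 4 - \frac{20 \left(-1\right)}{3} = 4 - - \frac{20}{3} = 4 + \frac{20}{3} = \frac{32}{3} \approx 10.667$)
$o{\left(I,q \right)} = q$
$k{\left(y \right)} = \frac{32}{3} + y$ ($k{\left(y \right)} = y + \frac{32}{3} = \frac{32}{3} + y$)
$k{\left(7 \right)} \left(o{\left(-11,3 \right)} + 18\right) = \left(\frac{32}{3} + 7\right) \left(3 + 18\right) = \frac{53}{3} \cdot 21 = 371$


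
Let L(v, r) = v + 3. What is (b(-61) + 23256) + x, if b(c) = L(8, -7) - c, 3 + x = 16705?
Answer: 40030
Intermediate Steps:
x = 16702 (x = -3 + 16705 = 16702)
L(v, r) = 3 + v
b(c) = 11 - c (b(c) = (3 + 8) - c = 11 - c)
(b(-61) + 23256) + x = ((11 - 1*(-61)) + 23256) + 16702 = ((11 + 61) + 23256) + 16702 = (72 + 23256) + 16702 = 23328 + 16702 = 40030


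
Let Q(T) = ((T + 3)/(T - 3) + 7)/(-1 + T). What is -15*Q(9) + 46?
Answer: 233/8 ≈ 29.125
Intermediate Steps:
Q(T) = (7 + (3 + T)/(-3 + T))/(-1 + T) (Q(T) = ((3 + T)/(-3 + T) + 7)/(-1 + T) = (7 + (3 + T)/(-3 + T))/(-1 + T))
-15*Q(9) + 46 = -30*(-9 + 4*9)/(3 + 9² - 4*9) + 46 = -30*(-9 + 36)/(3 + 81 - 36) + 46 = -30*27/48 + 46 = -15*9/8 + 46 = -135/8 + 46 = 233/8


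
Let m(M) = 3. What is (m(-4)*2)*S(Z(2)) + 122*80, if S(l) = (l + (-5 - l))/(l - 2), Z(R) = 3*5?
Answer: 126850/13 ≈ 9757.7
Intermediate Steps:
Z(R) = 15
S(l) = -5/(-2 + l)
(m(-4)*2)*S(Z(2)) + 122*80 = (3*2)*(-5/(-2 + 15)) + 122*80 = 6*(-5/13) + 9760 = -30/13 + 9760 = 126850/13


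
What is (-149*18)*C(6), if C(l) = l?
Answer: -16092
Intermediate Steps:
(-149*18)*C(6) = -149*18*6 = -2682*6 = -16092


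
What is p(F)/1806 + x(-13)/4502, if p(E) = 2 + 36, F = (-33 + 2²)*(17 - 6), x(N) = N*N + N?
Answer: 113203/2032653 ≈ 0.055692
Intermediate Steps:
x(N) = N + N² (x(N) = N² + N = N + N²)
F = -319 (F = (-33 + 4)*11 = -29*11 = -319)
p(E) = 38
p(F)/1806 + x(-13)/4502 = 38/1806 - 13*(1 - 13)/4502 = 38*(1/1806) - 13*(-12)*(1/4502) = 19/903 + 156*(1/4502) = 19/903 + 78/2251 = 113203/2032653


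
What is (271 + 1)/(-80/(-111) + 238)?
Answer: 15096/13249 ≈ 1.1394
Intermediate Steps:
(271 + 1)/(-80/(-111) + 238) = 272/(-80*(-1/111) + 238) = 272/(80/111 + 238) = 272/(26498/111) = 272*(111/26498) = 15096/13249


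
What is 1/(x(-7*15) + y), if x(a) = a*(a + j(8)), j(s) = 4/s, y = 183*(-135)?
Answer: -2/27465 ≈ -7.2820e-5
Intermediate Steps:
y = -24705
x(a) = a*(1/2 + a) (x(a) = a*(a + 4/8) = a*(a + 4*(1/8)) = a*(a + 1/2) = a*(1/2 + a))
1/(x(-7*15) + y) = 1/((-7*15)*(1/2 - 7*15) - 24705) = 1/(-105*(1/2 - 105) - 24705) = 1/(-105*(-209/2) - 24705) = 1/(21945/2 - 24705) = 1/(-27465/2) = -2/27465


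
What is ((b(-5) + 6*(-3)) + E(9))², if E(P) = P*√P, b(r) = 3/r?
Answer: 1764/25 ≈ 70.560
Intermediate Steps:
E(P) = P^(3/2)
((b(-5) + 6*(-3)) + E(9))² = ((3/(-5) + 6*(-3)) + 9^(3/2))² = ((3*(-⅕) - 18) + 27)² = ((-⅗ - 18) + 27)² = (-93/5 + 27)² = (42/5)² = 1764/25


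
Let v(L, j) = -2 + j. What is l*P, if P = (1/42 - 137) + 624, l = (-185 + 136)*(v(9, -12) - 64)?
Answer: 1861405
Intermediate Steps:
l = 3822 (l = (-185 + 136)*((-2 - 12) - 64) = -49*(-14 - 64) = -49*(-78) = 3822)
P = 20455/42 (P = (1/42 - 137) + 624 = -5753/42 + 624 = 20455/42 ≈ 487.02)
l*P = 3822*(20455/42) = 1861405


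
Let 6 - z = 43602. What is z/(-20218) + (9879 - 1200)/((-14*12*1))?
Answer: -28024649/566104 ≈ -49.504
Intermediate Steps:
z = -43596 (z = 6 - 1*43602 = 6 - 43602 = -43596)
z/(-20218) + (9879 - 1200)/((-14*12*1)) = -43596/(-20218) + (9879 - 1200)/((-14*12*1)) = -43596*(-1/20218) + 8679/((-168*1)) = 21798/10109 + 8679/(-168) = 21798/10109 + 8679*(-1/168) = 21798/10109 - 2893/56 = -28024649/566104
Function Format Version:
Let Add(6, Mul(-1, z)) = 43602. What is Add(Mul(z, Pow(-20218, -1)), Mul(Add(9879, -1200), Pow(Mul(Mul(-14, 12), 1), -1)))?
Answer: Rational(-28024649, 566104) ≈ -49.504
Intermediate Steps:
z = -43596 (z = Add(6, Mul(-1, 43602)) = Add(6, -43602) = -43596)
Add(Mul(z, Pow(-20218, -1)), Mul(Add(9879, -1200), Pow(Mul(Mul(-14, 12), 1), -1))) = Add(Mul(-43596, Pow(-20218, -1)), Mul(Add(9879, -1200), Pow(Mul(Mul(-14, 12), 1), -1))) = Add(Mul(-43596, Rational(-1, 20218)), Mul(8679, Pow(Mul(-168, 1), -1))) = Add(Rational(21798, 10109), Mul(8679, Pow(-168, -1))) = Add(Rational(21798, 10109), Mul(8679, Rational(-1, 168))) = Add(Rational(21798, 10109), Rational(-2893, 56)) = Rational(-28024649, 566104)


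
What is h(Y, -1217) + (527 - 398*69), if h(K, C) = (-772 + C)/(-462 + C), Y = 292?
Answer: -45221876/1679 ≈ -26934.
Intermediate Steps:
h(K, C) = (-772 + C)/(-462 + C)
h(Y, -1217) + (527 - 398*69) = (-772 - 1217)/(-462 - 1217) + (527 - 398*69) = -1989/(-1679) + (527 - 27462) = -1/1679*(-1989) - 26935 = 1989/1679 - 26935 = -45221876/1679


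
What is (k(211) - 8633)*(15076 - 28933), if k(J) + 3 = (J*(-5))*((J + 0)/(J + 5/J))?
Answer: 1993080906229/14842 ≈ 1.3429e+8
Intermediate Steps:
k(J) = -3 - 5*J²/(J + 5/J) (k(J) = -3 + (J*(-5))*((J + 0)/(J + 5/J)) = -3 + (-5*J)*(J/(J + 5/J)) = -3 - 5*J²/(J + 5/J))
(k(211) - 8633)*(15076 - 28933) = ((-15 - 5*211³ - 3*211²)/(5 + 211²) - 8633)*(15076 - 28933) = ((-15 - 5*9393931 - 3*44521)/(5 + 44521) - 8633)*(-13857) = ((-15 - 46969655 - 133563)/44526 - 8633)*(-13857) = ((1/44526)*(-47103233) - 8633)*(-13857) = (-47103233/44526 - 8633)*(-13857) = -431496191/44526*(-13857) = 1993080906229/14842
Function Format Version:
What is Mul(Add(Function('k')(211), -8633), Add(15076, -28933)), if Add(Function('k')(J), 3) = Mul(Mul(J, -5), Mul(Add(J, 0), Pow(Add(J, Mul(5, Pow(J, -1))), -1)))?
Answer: Rational(1993080906229, 14842) ≈ 1.3429e+8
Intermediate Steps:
Function('k')(J) = Add(-3, Mul(-5, Pow(J, 2), Pow(Add(J, Mul(5, Pow(J, -1))), -1))) (Function('k')(J) = Add(-3, Mul(Mul(J, -5), Mul(Add(J, 0), Pow(Add(J, Mul(5, Pow(J, -1))), -1)))) = Add(-3, Mul(Mul(-5, J), Mul(J, Pow(Add(J, Mul(5, Pow(J, -1))), -1)))) = Add(-3, Mul(-5, Pow(J, 2), Pow(Add(J, Mul(5, Pow(J, -1))), -1))))
Mul(Add(Function('k')(211), -8633), Add(15076, -28933)) = Mul(Add(Mul(Pow(Add(5, Pow(211, 2)), -1), Add(-15, Mul(-5, Pow(211, 3)), Mul(-3, Pow(211, 2)))), -8633), Add(15076, -28933)) = Mul(Add(Mul(Pow(Add(5, 44521), -1), Add(-15, Mul(-5, 9393931), Mul(-3, 44521))), -8633), -13857) = Mul(Add(Mul(Pow(44526, -1), Add(-15, -46969655, -133563)), -8633), -13857) = Mul(Add(Mul(Rational(1, 44526), -47103233), -8633), -13857) = Mul(Add(Rational(-47103233, 44526), -8633), -13857) = Mul(Rational(-431496191, 44526), -13857) = Rational(1993080906229, 14842)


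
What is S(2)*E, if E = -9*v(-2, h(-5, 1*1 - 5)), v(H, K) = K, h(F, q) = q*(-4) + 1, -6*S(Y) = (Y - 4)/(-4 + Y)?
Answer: 51/2 ≈ 25.500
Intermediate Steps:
S(Y) = -⅙ (S(Y) = -(Y - 4)/(6*(-4 + Y)) = -(-4 + Y)/(6*(-4 + Y)) = -⅙*1 = -⅙)
h(F, q) = 1 - 4*q (h(F, q) = -4*q + 1 = 1 - 4*q)
E = -153 (E = -9*(1 - 4*(1*1 - 5)) = -9*(1 - 4*(1 - 5)) = -9*(1 - 4*(-4)) = -9*(1 + 16) = -9*17 = -153)
S(2)*E = -⅙*(-153) = 51/2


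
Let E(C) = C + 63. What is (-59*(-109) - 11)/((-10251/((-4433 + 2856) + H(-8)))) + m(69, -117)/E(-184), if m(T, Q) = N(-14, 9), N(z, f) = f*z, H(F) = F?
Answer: 410850442/413457 ≈ 993.70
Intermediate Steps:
m(T, Q) = -126 (m(T, Q) = 9*(-14) = -126)
E(C) = 63 + C
(-59*(-109) - 11)/((-10251/((-4433 + 2856) + H(-8)))) + m(69, -117)/E(-184) = (-59*(-109) - 11)/((-10251/((-4433 + 2856) - 8))) - 126/(63 - 184) = (6431 - 11)/((-10251/(-1577 - 8))) - 126/(-121) = 6420/((-10251/(-1585))) - 126*(-1/121) = 6420/((-10251*(-1/1585))) + 126/121 = 6420/(10251/1585) + 126/121 = 6420*(1585/10251) + 126/121 = 3391900/3417 + 126/121 = 410850442/413457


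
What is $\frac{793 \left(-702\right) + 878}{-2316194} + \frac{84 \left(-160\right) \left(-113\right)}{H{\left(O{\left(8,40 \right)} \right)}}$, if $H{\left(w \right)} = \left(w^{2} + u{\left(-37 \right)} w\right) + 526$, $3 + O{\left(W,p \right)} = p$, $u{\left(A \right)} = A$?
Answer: $\frac{879485626672}{304579511} \approx 2887.5$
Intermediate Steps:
$O{\left(W,p \right)} = -3 + p$
$H{\left(w \right)} = 526 + w^{2} - 37 w$ ($H{\left(w \right)} = \left(w^{2} - 37 w\right) + 526 = 526 + w^{2} - 37 w$)
$\frac{793 \left(-702\right) + 878}{-2316194} + \frac{84 \left(-160\right) \left(-113\right)}{H{\left(O{\left(8,40 \right)} \right)}} = \frac{793 \left(-702\right) + 878}{-2316194} + \frac{84 \left(-160\right) \left(-113\right)}{526 + \left(-3 + 40\right)^{2} - 37 \left(-3 + 40\right)} = \left(-556686 + 878\right) \left(- \frac{1}{2316194}\right) + \frac{\left(-13440\right) \left(-113\right)}{526 + 37^{2} - 1369} = \left(-555808\right) \left(- \frac{1}{2316194}\right) + \frac{1518720}{526 + 1369 - 1369} = \frac{277904}{1158097} + \frac{1518720}{526} = \frac{277904}{1158097} + 1518720 \cdot \frac{1}{526} = \frac{277904}{1158097} + \frac{759360}{263} = \frac{879485626672}{304579511}$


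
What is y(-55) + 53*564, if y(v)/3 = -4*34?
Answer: 29484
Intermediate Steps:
y(v) = -408 (y(v) = 3*(-4*34) = 3*(-136) = -408)
y(-55) + 53*564 = -408 + 53*564 = -408 + 29892 = 29484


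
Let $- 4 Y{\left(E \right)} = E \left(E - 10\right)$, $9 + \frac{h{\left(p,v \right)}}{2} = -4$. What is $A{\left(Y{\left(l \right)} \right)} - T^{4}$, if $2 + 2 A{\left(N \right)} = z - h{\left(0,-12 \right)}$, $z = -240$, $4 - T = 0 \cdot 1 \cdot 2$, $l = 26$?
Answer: $-364$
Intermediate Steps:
$T = 4$ ($T = 4 - 0 \cdot 1 \cdot 2 = 4 - 0 \cdot 2 = 4 - 0 = 4 + 0 = 4$)
$h{\left(p,v \right)} = -26$ ($h{\left(p,v \right)} = -18 + 2 \left(-4\right) = -18 - 8 = -26$)
$Y{\left(E \right)} = - \frac{E \left(-10 + E\right)}{4}$ ($Y{\left(E \right)} = - \frac{E \left(E - 10\right)}{4} = - \frac{E \left(-10 + E\right)}{4}$)
$A{\left(N \right)} = -108$ ($A{\left(N \right)} = -1 + \frac{-240 - -26}{2} = -1 + \frac{-240 + 26}{2} = -1 + \frac{1}{2} \left(-214\right) = -1 - 107 = -108$)
$A{\left(Y{\left(l \right)} \right)} - T^{4} = -108 - 4^{4} = -108 - 256 = -364$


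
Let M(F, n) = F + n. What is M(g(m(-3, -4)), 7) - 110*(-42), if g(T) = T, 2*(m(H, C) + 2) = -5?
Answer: 9245/2 ≈ 4622.5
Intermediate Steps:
m(H, C) = -9/2 (m(H, C) = -2 + (½)*(-5) = -2 - 5/2 = -9/2)
M(g(m(-3, -4)), 7) - 110*(-42) = (-9/2 + 7) - 110*(-42) = 5/2 + 4620 = 9245/2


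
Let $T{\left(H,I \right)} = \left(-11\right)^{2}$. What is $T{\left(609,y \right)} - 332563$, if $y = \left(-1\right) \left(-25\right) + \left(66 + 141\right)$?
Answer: $-332442$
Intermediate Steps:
$y = 232$ ($y = 25 + 207 = 232$)
$T{\left(H,I \right)} = 121$
$T{\left(609,y \right)} - 332563 = 121 - 332563 = -332442$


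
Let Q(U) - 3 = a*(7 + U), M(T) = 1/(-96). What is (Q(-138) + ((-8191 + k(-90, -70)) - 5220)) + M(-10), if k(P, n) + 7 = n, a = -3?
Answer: -1256833/96 ≈ -13092.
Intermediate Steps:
k(P, n) = -7 + n
M(T) = -1/96
Q(U) = -18 - 3*U (Q(U) = 3 - 3*(7 + U) = 3 + (-21 - 3*U) = -18 - 3*U)
(Q(-138) + ((-8191 + k(-90, -70)) - 5220)) + M(-10) = ((-18 - 3*(-138)) + ((-8191 + (-7 - 70)) - 5220)) - 1/96 = ((-18 + 414) + ((-8191 - 77) - 5220)) - 1/96 = (396 + (-8268 - 5220)) - 1/96 = (396 - 13488) - 1/96 = -13092 - 1/96 = -1256833/96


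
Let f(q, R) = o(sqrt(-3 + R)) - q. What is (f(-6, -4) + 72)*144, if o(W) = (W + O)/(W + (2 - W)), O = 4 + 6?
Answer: 11952 + 72*I*sqrt(7) ≈ 11952.0 + 190.49*I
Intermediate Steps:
O = 10
o(W) = 5 + W/2 (o(W) = (W + 10)/(W + (2 - W)) = (10 + W)/2 = (10 + W)*(1/2) = 5 + W/2)
f(q, R) = 5 + sqrt(-3 + R)/2 - q (f(q, R) = (5 + sqrt(-3 + R)/2) - q = 5 + sqrt(-3 + R)/2 - q)
(f(-6, -4) + 72)*144 = ((5 + sqrt(-3 - 4)/2 - 1*(-6)) + 72)*144 = ((5 + sqrt(-7)/2 + 6) + 72)*144 = ((5 + (I*sqrt(7))/2 + 6) + 72)*144 = ((5 + I*sqrt(7)/2 + 6) + 72)*144 = ((11 + I*sqrt(7)/2) + 72)*144 = (83 + I*sqrt(7)/2)*144 = 11952 + 72*I*sqrt(7)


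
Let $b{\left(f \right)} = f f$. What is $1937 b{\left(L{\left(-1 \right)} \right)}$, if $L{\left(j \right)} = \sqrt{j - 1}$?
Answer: $-3874$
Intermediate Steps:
$L{\left(j \right)} = \sqrt{-1 + j}$
$b{\left(f \right)} = f^{2}$
$1937 b{\left(L{\left(-1 \right)} \right)} = 1937 \left(\sqrt{-1 - 1}\right)^{2} = 1937 \left(\sqrt{-2}\right)^{2} = 1937 \left(i \sqrt{2}\right)^{2} = 1937 \left(-2\right) = -3874$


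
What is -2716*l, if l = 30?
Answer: -81480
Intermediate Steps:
-2716*l = -2716*30 = -81480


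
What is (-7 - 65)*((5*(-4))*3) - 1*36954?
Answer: -32634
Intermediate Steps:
(-7 - 65)*((5*(-4))*3) - 1*36954 = -(-1440)*3 - 36954 = -72*(-60) - 36954 = 4320 - 36954 = -32634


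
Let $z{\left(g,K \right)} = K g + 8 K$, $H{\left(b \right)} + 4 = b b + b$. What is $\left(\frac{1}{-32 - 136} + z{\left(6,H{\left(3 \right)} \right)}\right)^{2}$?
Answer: $\frac{354004225}{28224} \approx 12543.0$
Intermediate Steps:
$H{\left(b \right)} = -4 + b + b^{2}$ ($H{\left(b \right)} = -4 + \left(b b + b\right) = -4 + \left(b^{2} + b\right) = -4 + \left(b + b^{2}\right) = -4 + b + b^{2}$)
$z{\left(g,K \right)} = 8 K + K g$
$\left(\frac{1}{-32 - 136} + z{\left(6,H{\left(3 \right)} \right)}\right)^{2} = \left(\frac{1}{-32 - 136} + \left(-4 + 3 + 3^{2}\right) \left(8 + 6\right)\right)^{2} = \left(\frac{1}{-168} + \left(-4 + 3 + 9\right) 14\right)^{2} = \left(- \frac{1}{168} + 8 \cdot 14\right)^{2} = \left(- \frac{1}{168} + 112\right)^{2} = \left(\frac{18815}{168}\right)^{2} = \frac{354004225}{28224}$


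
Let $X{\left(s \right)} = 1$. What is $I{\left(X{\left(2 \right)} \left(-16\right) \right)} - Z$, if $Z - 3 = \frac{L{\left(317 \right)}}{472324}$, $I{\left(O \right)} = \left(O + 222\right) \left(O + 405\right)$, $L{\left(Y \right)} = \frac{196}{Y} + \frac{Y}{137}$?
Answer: $\frac{1643691864781135}{20512558996} \approx 80131.0$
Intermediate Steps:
$L{\left(Y \right)} = \frac{196}{Y} + \frac{Y}{137}$ ($L{\left(Y \right)} = \frac{196}{Y} + Y \frac{1}{137} = \frac{196}{Y} + \frac{Y}{137}$)
$I{\left(O \right)} = \left(222 + O\right) \left(405 + O\right)$
$Z = \frac{61537804329}{20512558996}$ ($Z = 3 + \frac{\frac{196}{317} + \frac{1}{137} \cdot 317}{472324} = 3 + \left(196 \cdot \frac{1}{317} + \frac{317}{137}\right) \frac{1}{472324} = 3 + \left(\frac{196}{317} + \frac{317}{137}\right) \frac{1}{472324} = 3 + \frac{127341}{43429} \cdot \frac{1}{472324} = 3 + \frac{127341}{20512558996} = \frac{61537804329}{20512558996} \approx 3.0$)
$I{\left(X{\left(2 \right)} \left(-16\right) \right)} - Z = \left(89910 + \left(1 \left(-16\right)\right)^{2} + 627 \cdot 1 \left(-16\right)\right) - \frac{61537804329}{20512558996} = \left(89910 + \left(-16\right)^{2} + 627 \left(-16\right)\right) - \frac{61537804329}{20512558996} = \left(89910 + 256 - 10032\right) - \frac{61537804329}{20512558996} = 80134 - \frac{61537804329}{20512558996} = \frac{1643691864781135}{20512558996}$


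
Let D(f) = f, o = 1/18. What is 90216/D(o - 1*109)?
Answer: -1623888/1961 ≈ -828.09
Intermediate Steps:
o = 1/18 ≈ 0.055556
90216/D(o - 1*109) = 90216/(1/18 - 1*109) = 90216/(1/18 - 109) = 90216/(-1961/18) = 90216*(-18/1961) = -1623888/1961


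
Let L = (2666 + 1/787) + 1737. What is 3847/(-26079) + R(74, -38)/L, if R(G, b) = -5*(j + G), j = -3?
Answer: -6872186543/30122653266 ≈ -0.22814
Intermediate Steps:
R(G, b) = 15 - 5*G (R(G, b) = -5*(-3 + G) = 15 - 5*G)
L = 3465162/787 (L = (2666 + 1/787) + 1737 = 2098143/787 + 1737 = 3465162/787 ≈ 4403.0)
3847/(-26079) + R(74, -38)/L = 3847/(-26079) + (15 - 5*74)/(3465162/787) = 3847*(-1/26079) + (15 - 370)*(787/3465162) = -3847/26079 - 355*787/3465162 = -3847/26079 - 279385/3465162 = -6872186543/30122653266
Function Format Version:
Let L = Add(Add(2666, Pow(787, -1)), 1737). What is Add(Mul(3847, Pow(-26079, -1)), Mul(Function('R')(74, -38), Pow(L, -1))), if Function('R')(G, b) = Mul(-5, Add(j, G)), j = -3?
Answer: Rational(-6872186543, 30122653266) ≈ -0.22814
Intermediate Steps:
Function('R')(G, b) = Add(15, Mul(-5, G)) (Function('R')(G, b) = Mul(-5, Add(-3, G)) = Add(15, Mul(-5, G)))
L = Rational(3465162, 787) (L = Add(Add(2666, Rational(1, 787)), 1737) = Add(Rational(2098143, 787), 1737) = Rational(3465162, 787) ≈ 4403.0)
Add(Mul(3847, Pow(-26079, -1)), Mul(Function('R')(74, -38), Pow(L, -1))) = Add(Mul(3847, Pow(-26079, -1)), Mul(Add(15, Mul(-5, 74)), Pow(Rational(3465162, 787), -1))) = Add(Mul(3847, Rational(-1, 26079)), Mul(Add(15, -370), Rational(787, 3465162))) = Add(Rational(-3847, 26079), Mul(-355, Rational(787, 3465162))) = Add(Rational(-3847, 26079), Rational(-279385, 3465162)) = Rational(-6872186543, 30122653266)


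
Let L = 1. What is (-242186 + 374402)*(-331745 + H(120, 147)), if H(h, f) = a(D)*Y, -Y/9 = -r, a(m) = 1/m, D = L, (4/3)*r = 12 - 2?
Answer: -43853072340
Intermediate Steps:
r = 15/2 (r = 3*(12 - 2)/4 = (3/4)*10 = 15/2 ≈ 7.5000)
D = 1
Y = 135/2 (Y = -(-9)*15/2 = -9*(-15/2) = 135/2 ≈ 67.500)
H(h, f) = 135/2 (H(h, f) = (135/2)/1 = 1*(135/2) = 135/2)
(-242186 + 374402)*(-331745 + H(120, 147)) = (-242186 + 374402)*(-331745 + 135/2) = 132216*(-663355/2) = -43853072340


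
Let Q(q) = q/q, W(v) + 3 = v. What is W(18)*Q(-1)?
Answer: 15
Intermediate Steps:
W(v) = -3 + v
Q(q) = 1
W(18)*Q(-1) = (-3 + 18)*1 = 15*1 = 15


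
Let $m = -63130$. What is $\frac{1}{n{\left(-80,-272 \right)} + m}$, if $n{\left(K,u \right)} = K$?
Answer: $- \frac{1}{63210} \approx -1.582 \cdot 10^{-5}$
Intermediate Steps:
$\frac{1}{n{\left(-80,-272 \right)} + m} = \frac{1}{-80 - 63130} = \frac{1}{-63210} = - \frac{1}{63210}$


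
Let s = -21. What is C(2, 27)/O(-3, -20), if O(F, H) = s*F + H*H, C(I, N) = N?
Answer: 27/463 ≈ 0.058315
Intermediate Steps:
O(F, H) = H² - 21*F (O(F, H) = -21*F + H*H = -21*F + H² = H² - 21*F)
C(2, 27)/O(-3, -20) = 27/((-20)² - 21*(-3)) = 27/(400 + 63) = 27/463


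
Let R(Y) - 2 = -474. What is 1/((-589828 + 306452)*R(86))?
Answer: 1/133753472 ≈ 7.4764e-9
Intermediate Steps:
R(Y) = -472 (R(Y) = 2 - 474 = -472)
1/((-589828 + 306452)*R(86)) = 1/((-589828 + 306452)*(-472)) = -1/472/(-283376) = -1/283376*(-1/472) = 1/133753472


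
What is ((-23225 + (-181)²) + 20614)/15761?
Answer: 30150/15761 ≈ 1.9130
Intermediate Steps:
((-23225 + (-181)²) + 20614)/15761 = ((-23225 + 32761) + 20614)*(1/15761) = (9536 + 20614)*(1/15761) = 30150*(1/15761) = 30150/15761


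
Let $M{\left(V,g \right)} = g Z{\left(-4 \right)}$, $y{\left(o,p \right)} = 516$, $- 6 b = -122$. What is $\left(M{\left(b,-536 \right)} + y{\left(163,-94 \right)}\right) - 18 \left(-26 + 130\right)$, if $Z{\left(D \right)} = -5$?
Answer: $1324$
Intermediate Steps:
$b = \frac{61}{3}$ ($b = \left(- \frac{1}{6}\right) \left(-122\right) = \frac{61}{3} \approx 20.333$)
$M{\left(V,g \right)} = - 5 g$ ($M{\left(V,g \right)} = g \left(-5\right) = - 5 g$)
$\left(M{\left(b,-536 \right)} + y{\left(163,-94 \right)}\right) - 18 \left(-26 + 130\right) = \left(\left(-5\right) \left(-536\right) + 516\right) - 18 \left(-26 + 130\right) = \left(2680 + 516\right) - 1872 = 3196 - 1872 = 1324$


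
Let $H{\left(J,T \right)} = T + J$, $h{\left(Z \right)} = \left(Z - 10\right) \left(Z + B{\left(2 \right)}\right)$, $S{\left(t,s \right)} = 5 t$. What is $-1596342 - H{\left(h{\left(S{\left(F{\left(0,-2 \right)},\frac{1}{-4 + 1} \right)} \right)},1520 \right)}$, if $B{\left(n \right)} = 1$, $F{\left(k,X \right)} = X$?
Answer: $-1598042$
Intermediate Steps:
$h{\left(Z \right)} = \left(1 + Z\right) \left(-10 + Z\right)$ ($h{\left(Z \right)} = \left(Z - 10\right) \left(Z + 1\right) = \left(-10 + Z\right) \left(1 + Z\right) = \left(1 + Z\right) \left(-10 + Z\right)$)
$H{\left(J,T \right)} = J + T$
$-1596342 - H{\left(h{\left(S{\left(F{\left(0,-2 \right)},\frac{1}{-4 + 1} \right)} \right)},1520 \right)} = -1596342 - \left(\left(-10 + \left(5 \left(-2\right)\right)^{2} - 9 \cdot 5 \left(-2\right)\right) + 1520\right) = -1596342 - \left(\left(-10 + \left(-10\right)^{2} - -90\right) + 1520\right) = -1596342 - \left(\left(-10 + 100 + 90\right) + 1520\right) = -1596342 - \left(180 + 1520\right) = -1596342 - 1700 = -1598042$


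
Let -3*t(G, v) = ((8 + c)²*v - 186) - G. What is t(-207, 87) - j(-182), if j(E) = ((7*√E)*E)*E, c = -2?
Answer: -1051 - 231868*I*√182 ≈ -1051.0 - 3.1281e+6*I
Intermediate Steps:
j(E) = 7*E^(5/2) (j(E) = (7*E^(3/2))*E = 7*E^(5/2))
t(G, v) = 62 - 12*v + G/3 (t(G, v) = -(((8 - 2)²*v - 186) - G)/3 = -((6²*v - 186) - G)/3 = -((36*v - 186) - G)/3 = -((-186 + 36*v) - G)/3 = -(-186 - G + 36*v)/3 = 62 - 12*v + G/3)
t(-207, 87) - j(-182) = (62 - 12*87 + (⅓)*(-207)) - 7*(-182)^(5/2) = (62 - 1044 - 69) - 7*33124*I*√182 = -1051 - 231868*I*√182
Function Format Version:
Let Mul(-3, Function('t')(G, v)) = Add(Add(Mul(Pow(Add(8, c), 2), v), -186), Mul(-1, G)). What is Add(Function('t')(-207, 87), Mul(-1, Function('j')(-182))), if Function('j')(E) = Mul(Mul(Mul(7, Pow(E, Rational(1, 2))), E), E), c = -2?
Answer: Add(-1051, Mul(-231868, I, Pow(182, Rational(1, 2)))) ≈ Add(-1051.0, Mul(-3.1281e+6, I))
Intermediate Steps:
Function('j')(E) = Mul(7, Pow(E, Rational(5, 2))) (Function('j')(E) = Mul(Mul(7, Pow(E, Rational(3, 2))), E) = Mul(7, Pow(E, Rational(5, 2))))
Function('t')(G, v) = Add(62, Mul(-12, v), Mul(Rational(1, 3), G)) (Function('t')(G, v) = Mul(Rational(-1, 3), Add(Add(Mul(Pow(Add(8, -2), 2), v), -186), Mul(-1, G))) = Mul(Rational(-1, 3), Add(Add(Mul(Pow(6, 2), v), -186), Mul(-1, G))) = Mul(Rational(-1, 3), Add(Add(Mul(36, v), -186), Mul(-1, G))) = Mul(Rational(-1, 3), Add(Add(-186, Mul(36, v)), Mul(-1, G))) = Mul(Rational(-1, 3), Add(-186, Mul(-1, G), Mul(36, v))) = Add(62, Mul(-12, v), Mul(Rational(1, 3), G)))
Add(Function('t')(-207, 87), Mul(-1, Function('j')(-182))) = Add(Add(62, Mul(-12, 87), Mul(Rational(1, 3), -207)), Mul(-1, Mul(7, Pow(-182, Rational(5, 2))))) = Add(Add(62, -1044, -69), Mul(-1, Mul(7, Mul(33124, I, Pow(182, Rational(1, 2)))))) = Add(-1051, Mul(-1, Mul(231868, I, Pow(182, Rational(1, 2))))) = Add(-1051, Mul(-231868, I, Pow(182, Rational(1, 2))))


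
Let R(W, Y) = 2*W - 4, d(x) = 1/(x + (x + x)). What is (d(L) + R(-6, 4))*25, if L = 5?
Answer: -1195/3 ≈ -398.33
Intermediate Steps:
d(x) = 1/(3*x) (d(x) = 1/(x + 2*x) = 1/(3*x))
R(W, Y) = -4 + 2*W
(d(L) + R(-6, 4))*25 = ((⅓)/5 + (-4 + 2*(-6)))*25 = ((⅓)*(⅕) + (-4 - 12))*25 = (1/15 - 16)*25 = -239/15*25 = -1195/3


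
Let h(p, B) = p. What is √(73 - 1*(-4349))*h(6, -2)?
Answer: 6*√4422 ≈ 398.99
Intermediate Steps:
√(73 - 1*(-4349))*h(6, -2) = √(73 - 1*(-4349))*6 = √(73 + 4349)*6 = √4422*6 = 6*√4422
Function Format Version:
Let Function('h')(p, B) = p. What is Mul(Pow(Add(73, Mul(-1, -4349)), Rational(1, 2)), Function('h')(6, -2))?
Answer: Mul(6, Pow(4422, Rational(1, 2))) ≈ 398.99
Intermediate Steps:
Mul(Pow(Add(73, Mul(-1, -4349)), Rational(1, 2)), Function('h')(6, -2)) = Mul(Pow(Add(73, Mul(-1, -4349)), Rational(1, 2)), 6) = Mul(Pow(Add(73, 4349), Rational(1, 2)), 6) = Mul(Pow(4422, Rational(1, 2)), 6) = Mul(6, Pow(4422, Rational(1, 2)))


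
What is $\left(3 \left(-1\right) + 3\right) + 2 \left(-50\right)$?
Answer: $-100$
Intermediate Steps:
$\left(3 \left(-1\right) + 3\right) + 2 \left(-50\right) = \left(-3 + 3\right) - 100 = 0 - 100 = -100$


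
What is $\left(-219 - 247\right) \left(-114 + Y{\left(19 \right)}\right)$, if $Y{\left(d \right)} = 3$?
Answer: $51726$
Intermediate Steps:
$\left(-219 - 247\right) \left(-114 + Y{\left(19 \right)}\right) = \left(-219 - 247\right) \left(-114 + 3\right) = \left(-219 - 247\right) \left(-111\right) = \left(-466\right) \left(-111\right) = 51726$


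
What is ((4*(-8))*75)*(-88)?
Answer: 211200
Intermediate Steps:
((4*(-8))*75)*(-88) = -32*75*(-88) = -2400*(-88) = 211200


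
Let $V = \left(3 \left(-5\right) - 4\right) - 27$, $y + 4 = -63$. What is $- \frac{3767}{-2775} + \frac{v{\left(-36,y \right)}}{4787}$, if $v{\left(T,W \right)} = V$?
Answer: $\frac{17904979}{13283925} \approx 1.3479$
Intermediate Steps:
$y = -67$ ($y = -4 - 63 = -67$)
$V = -46$ ($V = \left(-15 - 4\right) - 27 = -19 - 27 = -46$)
$v{\left(T,W \right)} = -46$
$- \frac{3767}{-2775} + \frac{v{\left(-36,y \right)}}{4787} = - \frac{3767}{-2775} - \frac{46}{4787} = \left(-3767\right) \left(- \frac{1}{2775}\right) - \frac{46}{4787} = \frac{3767}{2775} - \frac{46}{4787} = \frac{17904979}{13283925}$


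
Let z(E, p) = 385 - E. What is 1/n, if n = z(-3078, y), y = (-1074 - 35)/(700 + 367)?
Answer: 1/3463 ≈ 0.00028877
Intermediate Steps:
y = -1109/1067 ≈ -1.0394
n = 3463 (n = 385 - 1*(-3078) = 385 + 3078 = 3463)
1/n = 1/3463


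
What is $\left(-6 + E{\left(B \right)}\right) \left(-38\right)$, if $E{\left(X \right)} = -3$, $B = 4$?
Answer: $342$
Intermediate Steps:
$\left(-6 + E{\left(B \right)}\right) \left(-38\right) = \left(-6 - 3\right) \left(-38\right) = \left(-9\right) \left(-38\right) = 342$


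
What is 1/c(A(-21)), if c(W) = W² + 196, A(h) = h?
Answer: 1/637 ≈ 0.0015699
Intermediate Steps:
c(W) = 196 + W²
1/c(A(-21)) = 1/(196 + (-21)²) = 1/(196 + 441) = 1/637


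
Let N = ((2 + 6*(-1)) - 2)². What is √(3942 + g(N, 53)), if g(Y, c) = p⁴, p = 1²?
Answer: √3943 ≈ 62.793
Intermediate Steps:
p = 1
N = 36 (N = ((2 - 6) - 2)² = (-4 - 2)² = (-6)² = 36)
g(Y, c) = 1 (g(Y, c) = 1⁴ = 1)
√(3942 + g(N, 53)) = √(3942 + 1) = √3943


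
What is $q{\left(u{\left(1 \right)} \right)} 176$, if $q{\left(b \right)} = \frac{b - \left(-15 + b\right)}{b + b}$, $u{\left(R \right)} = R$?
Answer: $1320$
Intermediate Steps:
$q{\left(b \right)} = \frac{15}{2 b}$
$q{\left(u{\left(1 \right)} \right)} 176 = \frac{15}{2 \cdot 1} \cdot 176 = \frac{15}{2} \cdot 1 \cdot 176 = \frac{15}{2} \cdot 176 = 1320$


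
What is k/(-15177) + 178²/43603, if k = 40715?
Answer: -1294428077/661762731 ≈ -1.9560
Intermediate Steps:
k/(-15177) + 178²/43603 = 40715/(-15177) + 178²/43603 = 40715*(-1/15177) + 31684*(1/43603) = -40715/15177 + 31684/43603 = -1294428077/661762731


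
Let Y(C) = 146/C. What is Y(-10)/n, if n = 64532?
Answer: -1/4420 ≈ -0.00022624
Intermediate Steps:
Y(-10)/n = (146/(-10))/64532 = (146*(-⅒))*(1/64532) = -73/5*1/64532 = -1/4420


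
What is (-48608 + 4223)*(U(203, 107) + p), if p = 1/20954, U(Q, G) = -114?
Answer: 106024890675/20954 ≈ 5.0599e+6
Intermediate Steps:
p = 1/20954 ≈ 4.7724e-5
(-48608 + 4223)*(U(203, 107) + p) = (-48608 + 4223)*(-114 + 1/20954) = -44385*(-2388755/20954) = 106024890675/20954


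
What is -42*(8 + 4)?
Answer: -504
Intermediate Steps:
-42*(8 + 4) = -42*12 = -504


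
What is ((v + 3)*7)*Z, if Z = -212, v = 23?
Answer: -38584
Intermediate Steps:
((v + 3)*7)*Z = ((23 + 3)*7)*(-212) = (26*7)*(-212) = 182*(-212) = -38584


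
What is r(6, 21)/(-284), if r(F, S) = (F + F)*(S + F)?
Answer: -81/71 ≈ -1.1408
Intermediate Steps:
r(F, S) = 2*F*(F + S) (r(F, S) = (2*F)*(F + S) = 2*F*(F + S))
r(6, 21)/(-284) = (2*6*(6 + 21))/(-284) = (2*6*27)*(-1/284) = 324*(-1/284) = -81/71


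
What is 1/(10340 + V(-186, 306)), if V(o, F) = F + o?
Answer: 1/10460 ≈ 9.5602e-5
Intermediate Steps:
1/(10340 + V(-186, 306)) = 1/(10340 + (306 - 186)) = 1/(10340 + 120) = 1/10460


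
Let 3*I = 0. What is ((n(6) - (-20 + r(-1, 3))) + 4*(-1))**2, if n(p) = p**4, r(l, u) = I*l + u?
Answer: 1713481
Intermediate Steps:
I = 0 (I = (1/3)*0 = 0)
r(l, u) = u (r(l, u) = 0*l + u = 0 + u = u)
((n(6) - (-20 + r(-1, 3))) + 4*(-1))**2 = ((6**4 - (-20 + 3)) + 4*(-1))**2 = ((1296 - 1*(-17)) - 4)**2 = ((1296 + 17) - 4)**2 = (1313 - 4)**2 = 1309**2 = 1713481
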